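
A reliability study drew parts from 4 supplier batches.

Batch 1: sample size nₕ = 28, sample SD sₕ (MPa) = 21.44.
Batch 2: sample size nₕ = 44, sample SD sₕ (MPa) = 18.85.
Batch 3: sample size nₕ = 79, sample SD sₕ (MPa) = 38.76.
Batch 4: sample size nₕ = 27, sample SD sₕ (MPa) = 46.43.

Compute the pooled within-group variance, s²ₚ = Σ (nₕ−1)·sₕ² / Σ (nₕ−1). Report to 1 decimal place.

Degrees of freedom: 27 + 43 + 78 + 26 = 174.
Σ(nₕ−1)sₕ² = 27·459.6736 + 43·355.3225 + 78·1502.3376 + 26·2155.7449 = 200921.7549.
s²ₚ = 200921.7549 / 174 = 1154.723... → 1154.7.

1154.7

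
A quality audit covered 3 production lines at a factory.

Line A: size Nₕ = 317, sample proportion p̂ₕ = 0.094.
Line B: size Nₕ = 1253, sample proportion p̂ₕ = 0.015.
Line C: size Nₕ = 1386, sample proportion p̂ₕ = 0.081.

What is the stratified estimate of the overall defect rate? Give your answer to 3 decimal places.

0.054

N = 317 + 1253 + 1386 = 2956.
Overall proportion = Σ (Nₕ/N)·p̂ₕ.
Σ Nₕp̂ₕ = 29.798 + 18.795 + 112.266 = 160.859.
160.859 / 2956 = 0.05442... → 0.054.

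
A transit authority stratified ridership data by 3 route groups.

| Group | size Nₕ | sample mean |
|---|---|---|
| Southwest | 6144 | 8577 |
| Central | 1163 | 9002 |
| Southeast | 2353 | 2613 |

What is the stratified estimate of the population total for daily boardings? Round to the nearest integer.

69314803

Population total = Σ Nₕ·x̄ₕ (each stratum's size times its mean).
6144·8577 + 1163·9002 + 2353·2613 = 52697088 + 10469326 + 6148389 = 69314803.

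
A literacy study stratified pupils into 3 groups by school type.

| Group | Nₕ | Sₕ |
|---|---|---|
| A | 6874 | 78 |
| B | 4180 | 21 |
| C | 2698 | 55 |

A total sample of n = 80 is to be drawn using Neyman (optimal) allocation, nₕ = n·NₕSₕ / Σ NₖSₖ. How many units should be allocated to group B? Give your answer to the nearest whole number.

9

A: NₕSₕ = 6874·78 = 536172
B: NₕSₕ = 4180·21 = 87780
C: NₕSₕ = 2698·55 = 148390
Σ NₕSₕ = 772342.
n_B = 80·87780/772342 = 9.092... → 9.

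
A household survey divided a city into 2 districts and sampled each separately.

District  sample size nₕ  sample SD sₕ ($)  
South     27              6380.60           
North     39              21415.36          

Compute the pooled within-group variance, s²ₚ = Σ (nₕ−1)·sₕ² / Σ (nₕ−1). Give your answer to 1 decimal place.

South: (27−1)·6380.60² = 26·40712056.36 = 1058513465.36
North: (39−1)·21415.36² = 38·458617643.9296 = 17427470469.3248
Numerator = 18485983934.6848; denominator = Σ(nₕ−1) = 64.
s²ₚ = 18485983934.6848/64 = 288843498.979... → 288843499.0.

288843499.0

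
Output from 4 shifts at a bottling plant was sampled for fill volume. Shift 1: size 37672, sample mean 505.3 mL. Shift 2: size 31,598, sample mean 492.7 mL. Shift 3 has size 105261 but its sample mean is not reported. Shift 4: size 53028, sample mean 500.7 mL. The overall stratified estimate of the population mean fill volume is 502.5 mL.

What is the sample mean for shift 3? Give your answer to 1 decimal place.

505.3

Σ Nₕx̄ₕ = N·μ, so 105261·x̄_3 = 227559·502.5 − (37672·505.3 + 31598·492.7 + 53028·500.7).
= 114348397.5 − 61155115.8 = 53193281.7.
x̄_3 = 53193281.7 / 105261 = 505.347... → 505.3.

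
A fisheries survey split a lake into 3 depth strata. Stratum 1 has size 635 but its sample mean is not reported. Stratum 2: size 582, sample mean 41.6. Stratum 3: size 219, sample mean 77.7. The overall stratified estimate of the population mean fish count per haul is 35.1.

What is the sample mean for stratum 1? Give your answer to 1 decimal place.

Σ Nₕx̄ₕ = N·μ, so 635·x̄_1 = 1436·35.1 − (582·41.6 + 219·77.7).
= 50403.6 − 41227.5 = 9176.1.
x̄_1 = 9176.1 / 635 = 14.451... → 14.5.

14.5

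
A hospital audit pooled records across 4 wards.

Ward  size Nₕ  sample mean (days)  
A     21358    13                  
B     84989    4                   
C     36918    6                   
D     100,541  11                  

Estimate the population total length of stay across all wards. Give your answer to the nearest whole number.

1945069

Population total = Σ Nₕ·x̄ₕ (each stratum's size times its mean).
21358·13 + 84989·4 + 36918·6 + 100541·11 = 277654 + 339956 + 221508 + 1105951 = 1945069.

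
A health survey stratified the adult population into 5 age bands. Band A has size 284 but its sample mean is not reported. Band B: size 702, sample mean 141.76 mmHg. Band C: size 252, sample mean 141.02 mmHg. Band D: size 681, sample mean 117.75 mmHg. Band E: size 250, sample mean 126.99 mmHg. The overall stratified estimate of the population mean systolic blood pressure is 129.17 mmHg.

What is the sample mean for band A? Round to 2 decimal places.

116.84

N = 284 + 702 + 252 + 681 + 250 = 2169.
Overall total = μ·N = 129.17·2169 = 280169.73.
Subtract the known strata: 702·141.76 + 252·141.02 + 681·117.75 + 250·126.99 = 246987.81.
Remaining total for band A: 280169.73 − 246987.81 = 33181.92.
Divide by its size: 33181.92 / 284 = 116.8377... → 116.84.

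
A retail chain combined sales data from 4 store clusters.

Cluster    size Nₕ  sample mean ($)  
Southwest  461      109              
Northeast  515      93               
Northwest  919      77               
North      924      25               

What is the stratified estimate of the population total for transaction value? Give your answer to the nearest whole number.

192007

Estimate total by summing Nₕ·x̄ₕ over strata.
461·109 + 515·93 + 919·77 + 924·25 = 50249 + 47895 + 70763 + 23100 = 192007.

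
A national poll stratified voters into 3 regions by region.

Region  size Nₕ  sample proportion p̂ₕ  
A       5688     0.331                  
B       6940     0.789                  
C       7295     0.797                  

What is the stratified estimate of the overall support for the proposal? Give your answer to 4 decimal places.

0.6612

N = 5688 + 6940 + 7295 = 19923.
Overall proportion = Σ (Nₕ/N)·p̂ₕ.
Σ Nₕp̂ₕ = 1882.728 + 5475.66 + 5814.115 = 13172.503.
13172.503 / 19923 = 0.661171... → 0.6612.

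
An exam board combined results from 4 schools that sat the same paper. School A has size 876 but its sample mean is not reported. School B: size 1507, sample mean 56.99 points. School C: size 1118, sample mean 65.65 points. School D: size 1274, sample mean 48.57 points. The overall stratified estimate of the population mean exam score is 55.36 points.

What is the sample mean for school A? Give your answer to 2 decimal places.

49.30

N = 876 + 1507 + 1118 + 1274 = 4775.
Overall total = μ·N = 55.36·4775 = 264344.
Subtract the known strata: 1507·56.99 + 1118·65.65 + 1274·48.57 = 221158.81.
Remaining total for school A: 264344 − 221158.81 = 43185.19.
Divide by its size: 43185.19 / 876 = 49.2982... → 49.30.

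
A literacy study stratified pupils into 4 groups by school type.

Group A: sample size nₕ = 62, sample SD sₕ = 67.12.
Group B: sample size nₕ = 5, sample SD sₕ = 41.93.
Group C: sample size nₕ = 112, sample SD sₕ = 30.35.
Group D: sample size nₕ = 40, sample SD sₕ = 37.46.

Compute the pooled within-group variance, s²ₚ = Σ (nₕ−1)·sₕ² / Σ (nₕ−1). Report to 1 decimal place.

2041.0

Degrees of freedom: 61 + 4 + 111 + 39 = 215.
Σ(nₕ−1)sₕ² = 61·4505.0944 + 4·1758.1249 + 111·921.1225 + 39·1403.2516 = 438814.6679.
s²ₚ = 438814.6679 / 215 = 2040.998... → 2041.0.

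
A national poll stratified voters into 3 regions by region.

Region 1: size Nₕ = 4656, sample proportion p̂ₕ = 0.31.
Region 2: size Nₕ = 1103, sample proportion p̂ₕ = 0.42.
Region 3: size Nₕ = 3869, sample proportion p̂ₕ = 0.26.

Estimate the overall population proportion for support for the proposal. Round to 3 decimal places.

Wₕ = Nₕ/N with N = 9628: 0.4836, 0.1146, 0.4018.
p̂_st = 0.4836·0.31 + 0.1146·0.42 + 0.4018·0.26 ≈ 0.30251... → 0.303.

0.303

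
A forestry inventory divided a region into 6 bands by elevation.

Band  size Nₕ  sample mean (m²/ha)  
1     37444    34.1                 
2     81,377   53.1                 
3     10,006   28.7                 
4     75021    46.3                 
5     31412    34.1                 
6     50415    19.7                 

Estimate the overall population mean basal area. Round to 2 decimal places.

39.99

x̄_st = (Σ Nₕx̄ₕ) / (Σ Nₕ) = (37444·34.1 + 81377·53.1 + 10006·28.7 + 75021·46.3 + 31412·34.1 + 50415·19.7) / 285675
= 11422928.3 / 285675 = 39.9857... → 39.99.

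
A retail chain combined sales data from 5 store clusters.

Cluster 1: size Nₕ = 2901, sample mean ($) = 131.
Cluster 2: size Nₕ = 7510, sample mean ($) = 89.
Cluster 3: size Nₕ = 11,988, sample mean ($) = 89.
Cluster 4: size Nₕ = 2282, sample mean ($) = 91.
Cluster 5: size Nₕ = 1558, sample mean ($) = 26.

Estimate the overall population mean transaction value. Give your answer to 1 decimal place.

N = 2901 + 7510 + 11988 + 2282 + 1558 = 26239.
Overall mean = Σ (Nₕ/N)·x̄ₕ — weight by population share, not a simple average.
Σ Nₕx̄ₕ = 2901·131 + 7510·89 + 11988·89 + 2282·91 + 1558·26 = 380031 + 668390 + 1066932 + 207662 + 40508 = 2363523.
Divide by N: 2363523 / 26239 = 90.077... → 90.1.

90.1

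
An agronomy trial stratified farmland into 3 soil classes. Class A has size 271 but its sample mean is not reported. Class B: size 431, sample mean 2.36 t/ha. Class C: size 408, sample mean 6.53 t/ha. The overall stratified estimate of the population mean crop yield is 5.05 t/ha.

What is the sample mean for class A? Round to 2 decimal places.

7.10

N = 271 + 431 + 408 = 1110.
Overall total = μ·N = 5.05·1110 = 5605.5.
Subtract the known strata: 431·2.36 + 408·6.53 = 3681.4.
Remaining total for class A: 5605.5 − 3681.4 = 1924.1.
Divide by its size: 1924.1 / 271 = 7.1 → 7.10.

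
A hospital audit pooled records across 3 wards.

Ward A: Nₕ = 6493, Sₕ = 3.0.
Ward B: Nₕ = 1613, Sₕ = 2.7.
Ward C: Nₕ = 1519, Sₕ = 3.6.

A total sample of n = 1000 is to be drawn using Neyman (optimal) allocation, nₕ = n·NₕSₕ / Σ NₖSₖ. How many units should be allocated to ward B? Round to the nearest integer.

149

A: NₕSₕ = 6493·3.0 = 19479
B: NₕSₕ = 1613·2.7 = 4355.1
C: NₕSₕ = 1519·3.6 = 5468.4
Σ NₕSₕ = 29302.5.
n_B = 1000·4355.1/29302.5 = 148.626... → 149.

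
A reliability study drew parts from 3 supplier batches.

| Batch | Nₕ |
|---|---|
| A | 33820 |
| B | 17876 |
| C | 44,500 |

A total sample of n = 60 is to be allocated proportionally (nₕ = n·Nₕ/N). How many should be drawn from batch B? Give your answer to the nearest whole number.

Share of batch B = 17876/96196 = 0.18583.
Allocate 60 × 0.18583 = 11.150... → 11.

11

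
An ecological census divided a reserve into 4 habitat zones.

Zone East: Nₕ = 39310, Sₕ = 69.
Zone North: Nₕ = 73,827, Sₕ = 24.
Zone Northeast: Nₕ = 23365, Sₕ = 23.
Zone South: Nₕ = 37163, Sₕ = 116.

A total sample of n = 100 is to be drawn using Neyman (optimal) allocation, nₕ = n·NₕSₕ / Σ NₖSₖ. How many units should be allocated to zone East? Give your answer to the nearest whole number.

29

East: NₕSₕ = 39310·69 = 2712390
North: NₕSₕ = 73827·24 = 1771848
Northeast: NₕSₕ = 23365·23 = 537395
South: NₕSₕ = 37163·116 = 4310908
Σ NₕSₕ = 9332541.
n_East = 100·2712390/9332541 = 29.064... → 29.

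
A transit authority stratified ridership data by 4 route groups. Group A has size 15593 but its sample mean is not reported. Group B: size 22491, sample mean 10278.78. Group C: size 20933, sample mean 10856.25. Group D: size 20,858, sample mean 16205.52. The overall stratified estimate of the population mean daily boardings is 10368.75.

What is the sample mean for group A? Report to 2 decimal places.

Σ Nₕx̄ₕ = N·μ, so 15593·x̄_A = 79875·10368.75 − (22491·10278.78 + 20933·10856.25 + 20858·16205.52).
= 828203906.25 − 796448658.39 = 31755247.86.
x̄_A = 31755247.86 / 15593 = 2036.5066... → 2036.51.

2036.51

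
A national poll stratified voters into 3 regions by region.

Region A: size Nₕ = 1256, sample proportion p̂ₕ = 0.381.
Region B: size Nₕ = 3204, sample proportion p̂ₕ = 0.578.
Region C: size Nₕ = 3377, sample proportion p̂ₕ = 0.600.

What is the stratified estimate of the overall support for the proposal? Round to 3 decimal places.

Wₕ = Nₕ/N with N = 7837: 0.1603, 0.4088, 0.4309.
p̂_st = 0.1603·0.381 + 0.4088·0.578 + 0.4309·0.600 ≈ 0.55591... → 0.556.

0.556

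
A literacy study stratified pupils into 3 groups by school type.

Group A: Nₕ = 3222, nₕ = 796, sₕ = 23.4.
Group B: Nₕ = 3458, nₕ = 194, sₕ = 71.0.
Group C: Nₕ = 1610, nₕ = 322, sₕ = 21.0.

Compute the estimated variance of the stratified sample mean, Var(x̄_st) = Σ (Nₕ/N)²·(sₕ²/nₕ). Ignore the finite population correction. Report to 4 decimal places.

N = 8290. Term for each stratum: Wₕ²sₕ²/nₕ.
Var(x̄_st) = 0.1039108 + 4.5212225 + 0.0516566 = 4.6767899 → 4.6768.

4.6768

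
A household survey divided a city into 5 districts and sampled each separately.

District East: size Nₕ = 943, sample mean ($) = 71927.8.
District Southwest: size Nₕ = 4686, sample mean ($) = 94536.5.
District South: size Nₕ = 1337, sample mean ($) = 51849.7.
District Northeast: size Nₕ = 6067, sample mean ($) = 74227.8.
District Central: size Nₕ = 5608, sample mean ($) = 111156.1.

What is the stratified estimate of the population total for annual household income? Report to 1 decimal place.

1653852474.7

Estimate total by summing Nₕ·x̄ₕ over strata.
943·71927.8 + 4686·94536.5 + 1337·51849.7 + 6067·74227.8 + 5608·111156.1 = 67827915.4 + 442998039 + 69323048.9 + 450340062.6 + 623363408.8 = 1653852474.7.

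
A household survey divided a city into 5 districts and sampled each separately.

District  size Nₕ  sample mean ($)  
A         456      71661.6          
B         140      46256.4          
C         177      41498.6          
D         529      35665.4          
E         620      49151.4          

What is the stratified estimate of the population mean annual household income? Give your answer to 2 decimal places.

N = 456 + 140 + 177 + 529 + 620 = 1922.
Weight each subgroup mean by Nₕ/N and sum.
Σ Nₕx̄ₕ = 456·71661.6 + 140·46256.4 + 177·41498.6 + 529·35665.4 + 620·49151.4 = 32677689.6 + 6475896 + 7345252.2 + 18866996.6 + 30473868 = 95839702.4.
Divide by N: 95839702.4 / 1922 = 49864.5694... → 49864.57.

49864.57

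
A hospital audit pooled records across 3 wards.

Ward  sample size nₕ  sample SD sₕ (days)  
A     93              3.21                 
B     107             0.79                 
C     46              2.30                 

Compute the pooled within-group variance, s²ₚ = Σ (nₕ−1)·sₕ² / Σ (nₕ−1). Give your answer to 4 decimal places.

5.1530

A: (93−1)·3.21² = 92·10.3041 = 947.9772
B: (107−1)·0.79² = 106·0.6241 = 66.1546
C: (46−1)·2.30² = 45·5.29 = 238.05
Numerator = 1252.1818; denominator = Σ(nₕ−1) = 243.
s²ₚ = 1252.1818/243 = 5.153012... → 5.1530.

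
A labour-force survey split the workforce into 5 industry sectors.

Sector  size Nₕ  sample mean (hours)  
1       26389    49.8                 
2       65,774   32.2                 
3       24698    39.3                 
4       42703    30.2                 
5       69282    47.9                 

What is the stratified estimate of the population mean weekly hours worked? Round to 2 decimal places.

39.38

x̄_st = (Σ Nₕx̄ₕ) / (Σ Nₕ) = (26389·49.8 + 65774·32.2 + 24698·39.3 + 42703·30.2 + 69282·47.9) / 228846
= 9010964.8 / 228846 = 39.3757... → 39.38.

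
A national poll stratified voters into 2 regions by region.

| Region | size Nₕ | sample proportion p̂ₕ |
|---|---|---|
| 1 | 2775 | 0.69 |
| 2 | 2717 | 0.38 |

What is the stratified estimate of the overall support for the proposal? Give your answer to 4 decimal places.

0.5366

Wₕ = Nₕ/N with N = 5492: 0.5053, 0.4947.
p̂_st = 0.5053·0.69 + 0.4947·0.38 ≈ 0.536637... → 0.5366.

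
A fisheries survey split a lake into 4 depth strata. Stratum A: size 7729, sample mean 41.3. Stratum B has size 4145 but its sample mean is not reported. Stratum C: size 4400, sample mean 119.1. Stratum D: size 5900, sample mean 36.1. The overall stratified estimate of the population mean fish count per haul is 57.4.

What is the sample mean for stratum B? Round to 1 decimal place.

52.2

N = 7729 + 4145 + 4400 + 5900 = 22174.
Overall total = μ·N = 57.4·22174 = 1272787.6.
Subtract the known strata: 7729·41.3 + 4400·119.1 + 5900·36.1 = 1056237.7.
Remaining total for stratum B: 1272787.6 − 1056237.7 = 216549.9.
Divide by its size: 216549.9 / 4145 = 52.244... → 52.2.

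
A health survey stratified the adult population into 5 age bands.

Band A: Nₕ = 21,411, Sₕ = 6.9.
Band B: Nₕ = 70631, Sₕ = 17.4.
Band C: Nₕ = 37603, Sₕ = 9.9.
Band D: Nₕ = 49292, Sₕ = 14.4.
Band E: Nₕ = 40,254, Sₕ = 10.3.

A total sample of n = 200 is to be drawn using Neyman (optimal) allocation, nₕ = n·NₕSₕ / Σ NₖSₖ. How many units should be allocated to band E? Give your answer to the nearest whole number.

A: NₕSₕ = 21411·6.9 = 147735.9
B: NₕSₕ = 70631·17.4 = 1228979.4
C: NₕSₕ = 37603·9.9 = 372269.7
D: NₕSₕ = 49292·14.4 = 709804.8
E: NₕSₕ = 40254·10.3 = 414616.2
Σ NₕSₕ = 2873406.
n_E = 200·414616.2/2873406 = 28.859... → 29.

29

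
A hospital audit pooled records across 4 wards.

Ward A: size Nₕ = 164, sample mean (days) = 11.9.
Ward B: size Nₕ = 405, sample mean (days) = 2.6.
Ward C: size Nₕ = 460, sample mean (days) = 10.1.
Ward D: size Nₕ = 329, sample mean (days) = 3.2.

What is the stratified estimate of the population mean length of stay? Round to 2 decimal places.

6.41

N = 1358; weights Wₕ = Nₕ/N = (0.1208, 0.2982, 0.3387, 0.2423).
x̄_st = Σ Wₕ·x̄ₕ = 0.1208·11.9 + 0.2982·2.6 + 0.3387·10.1 + 0.2423·3.2 ≈ 6.4090...
→ 6.41.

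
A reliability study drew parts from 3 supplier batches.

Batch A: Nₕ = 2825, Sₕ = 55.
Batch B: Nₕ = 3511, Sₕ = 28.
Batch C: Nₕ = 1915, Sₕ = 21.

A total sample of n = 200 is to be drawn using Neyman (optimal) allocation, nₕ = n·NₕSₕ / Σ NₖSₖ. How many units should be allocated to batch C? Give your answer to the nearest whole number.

27

Σ NₕSₕ = 2825·55 + 3511·28 + 1915·21 = 293898.
Share for C: 40215/293898 = 0.13683.
n_C = 200 × 0.13683 = 27.367... → 27.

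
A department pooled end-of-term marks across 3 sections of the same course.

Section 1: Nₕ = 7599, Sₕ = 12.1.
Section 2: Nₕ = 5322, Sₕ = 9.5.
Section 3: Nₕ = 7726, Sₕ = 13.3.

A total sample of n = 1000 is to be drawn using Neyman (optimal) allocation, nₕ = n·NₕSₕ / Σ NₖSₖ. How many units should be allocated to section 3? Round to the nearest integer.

419

Σ NₕSₕ = 7599·12.1 + 5322·9.5 + 7726·13.3 = 245262.7.
Share for 3: 102755.8/245262.7 = 0.41896.
n_3 = 1000 × 0.41896 = 418.962... → 419.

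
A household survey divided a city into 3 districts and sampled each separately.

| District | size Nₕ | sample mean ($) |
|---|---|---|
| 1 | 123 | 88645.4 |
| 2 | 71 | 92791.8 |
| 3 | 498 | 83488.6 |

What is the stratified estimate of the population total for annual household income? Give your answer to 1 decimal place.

Estimate total by summing Nₕ·x̄ₕ over strata.
123·88645.4 + 71·92791.8 + 498·83488.6 = 10903384.2 + 6588217.8 + 41577322.8 = 59068924.8.

59068924.8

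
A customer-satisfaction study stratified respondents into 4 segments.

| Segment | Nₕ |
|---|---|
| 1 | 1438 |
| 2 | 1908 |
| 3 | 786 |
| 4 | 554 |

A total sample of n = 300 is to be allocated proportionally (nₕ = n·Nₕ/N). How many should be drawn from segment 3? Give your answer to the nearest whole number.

50

Share of segment 3 = 786/4686 = 0.16773.
Allocate 300 × 0.16773 = 50.320... → 50.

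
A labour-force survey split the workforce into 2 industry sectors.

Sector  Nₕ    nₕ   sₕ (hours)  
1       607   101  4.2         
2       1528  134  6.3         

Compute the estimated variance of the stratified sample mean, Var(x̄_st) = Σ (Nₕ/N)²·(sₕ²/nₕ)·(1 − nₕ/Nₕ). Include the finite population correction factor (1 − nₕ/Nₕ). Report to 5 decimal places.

0.15018

N = 2135; Wₕ = Nₕ/N.
sector 1: (607/2135)²·4.2²/101·(1 − 101/607) = 0.01176849
sector 2: (1528/2135)²·6.3²/134·(1 − 134/1528) = 0.13840975
Sum = 0.15017823 → 0.15018.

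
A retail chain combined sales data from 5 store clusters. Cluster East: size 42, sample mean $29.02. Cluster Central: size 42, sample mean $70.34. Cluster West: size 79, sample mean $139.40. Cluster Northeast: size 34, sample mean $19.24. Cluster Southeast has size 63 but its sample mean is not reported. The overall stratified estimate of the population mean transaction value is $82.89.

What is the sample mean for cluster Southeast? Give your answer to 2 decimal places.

N = 42 + 42 + 79 + 34 + 63 = 260.
Overall total = μ·N = 82.89·260 = 21551.4.
Subtract the known strata: 42·29.02 + 42·70.34 + 79·139.40 + 34·19.24 = 15839.88.
Remaining total for cluster Southeast: 21551.4 − 15839.88 = 5711.52.
Divide by its size: 5711.52 / 63 = 90.6590... → 90.66.

90.66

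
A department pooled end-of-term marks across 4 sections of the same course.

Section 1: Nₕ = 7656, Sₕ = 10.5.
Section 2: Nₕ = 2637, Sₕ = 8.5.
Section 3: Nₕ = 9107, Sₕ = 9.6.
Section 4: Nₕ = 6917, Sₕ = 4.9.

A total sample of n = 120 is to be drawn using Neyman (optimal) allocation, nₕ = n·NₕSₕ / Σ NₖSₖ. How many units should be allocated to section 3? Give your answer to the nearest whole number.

1: NₕSₕ = 7656·10.5 = 80388
2: NₕSₕ = 2637·8.5 = 22414.5
3: NₕSₕ = 9107·9.6 = 87427.2
4: NₕSₕ = 6917·4.9 = 33893.3
Σ NₕSₕ = 224123.
n_3 = 120·87427.2/224123 = 46.810... → 47.

47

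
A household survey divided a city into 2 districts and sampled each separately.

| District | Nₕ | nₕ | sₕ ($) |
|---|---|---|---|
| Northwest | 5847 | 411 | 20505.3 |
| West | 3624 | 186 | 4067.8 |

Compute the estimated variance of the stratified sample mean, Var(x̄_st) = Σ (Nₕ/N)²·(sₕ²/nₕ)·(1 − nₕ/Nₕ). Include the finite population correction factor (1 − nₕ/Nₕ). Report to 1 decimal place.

374859.6

N = 9471; Wₕ = Nₕ/N.
district Northwest: (5847/9471)²·20505.3²/411·(1 − 411/5847) = 362502.7470
district West: (3624/9471)²·4067.8²/186·(1 − 186/3624) = 12356.8743
Sum = 374859.6212 → 374859.6.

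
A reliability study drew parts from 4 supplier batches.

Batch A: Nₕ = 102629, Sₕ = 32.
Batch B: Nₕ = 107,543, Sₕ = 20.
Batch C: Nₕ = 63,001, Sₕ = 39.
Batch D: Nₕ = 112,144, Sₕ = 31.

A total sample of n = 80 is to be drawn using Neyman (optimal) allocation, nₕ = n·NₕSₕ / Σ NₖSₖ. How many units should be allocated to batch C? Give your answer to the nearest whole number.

17

Σ NₕSₕ = 102629·32 + 107543·20 + 63001·39 + 112144·31 = 11368491.
Share for C: 2457039/11368491 = 0.21613.
n_C = 80 × 0.21613 = 17.290... → 17.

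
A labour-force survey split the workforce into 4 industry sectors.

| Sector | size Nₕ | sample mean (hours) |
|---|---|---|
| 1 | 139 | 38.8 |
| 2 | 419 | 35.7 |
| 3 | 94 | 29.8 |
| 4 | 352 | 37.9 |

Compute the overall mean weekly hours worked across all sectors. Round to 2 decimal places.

36.35

x̄_st = (Σ Nₕx̄ₕ) / (Σ Nₕ) = (139·38.8 + 419·35.7 + 94·29.8 + 352·37.9) / 1004
= 36493.5 / 1004 = 36.3481... → 36.35.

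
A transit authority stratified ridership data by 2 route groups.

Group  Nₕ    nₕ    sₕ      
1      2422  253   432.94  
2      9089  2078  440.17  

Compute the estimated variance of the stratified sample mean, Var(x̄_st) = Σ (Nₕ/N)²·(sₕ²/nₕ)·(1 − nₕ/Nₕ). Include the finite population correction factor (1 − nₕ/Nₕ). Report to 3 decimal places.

N = 11511; Wₕ = Nₕ/N.
group 1: (2422/11511)²·432.94²/253·(1 − 253/2422) = 29.372607
group 2: (9089/11511)²·440.17²/2078·(1 − 2078/9089) = 44.839968
Sum = 74.212575 → 74.213.

74.213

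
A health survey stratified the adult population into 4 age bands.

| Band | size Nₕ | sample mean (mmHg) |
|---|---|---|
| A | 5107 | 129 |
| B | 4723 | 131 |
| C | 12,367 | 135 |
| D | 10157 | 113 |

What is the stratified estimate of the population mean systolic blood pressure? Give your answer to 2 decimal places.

N = 5107 + 4723 + 12367 + 10157 = 32354.
Weight each subgroup mean by Nₕ/N and sum.
Σ Nₕx̄ₕ = 5107·129 + 4723·131 + 12367·135 + 10157·113 = 658803 + 618713 + 1669545 + 1147741 = 4094802.
Divide by N: 4094802 / 32354 = 126.5625... → 126.56.

126.56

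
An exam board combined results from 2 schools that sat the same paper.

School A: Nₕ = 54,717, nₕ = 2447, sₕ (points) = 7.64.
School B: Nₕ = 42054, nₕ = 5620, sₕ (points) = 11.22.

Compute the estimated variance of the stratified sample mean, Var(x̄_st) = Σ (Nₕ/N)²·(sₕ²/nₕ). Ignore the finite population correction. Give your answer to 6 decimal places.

N = 96771; Wₕ = Nₕ/N.
school A: (54717/96771)²·7.64²/2447 = 0.007626176
school B: (42054/96771)²·11.22²/5620 = 0.004230323
Sum = 0.011856500 → 0.011856.

0.011856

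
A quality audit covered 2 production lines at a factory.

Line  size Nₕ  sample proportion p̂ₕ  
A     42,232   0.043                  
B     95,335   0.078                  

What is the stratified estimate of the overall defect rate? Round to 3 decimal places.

Wₕ = Nₕ/N with N = 137567: 0.3070, 0.6930.
p̂_st = 0.3070·0.043 + 0.6930·0.078 ≈ 0.06726... → 0.067.

0.067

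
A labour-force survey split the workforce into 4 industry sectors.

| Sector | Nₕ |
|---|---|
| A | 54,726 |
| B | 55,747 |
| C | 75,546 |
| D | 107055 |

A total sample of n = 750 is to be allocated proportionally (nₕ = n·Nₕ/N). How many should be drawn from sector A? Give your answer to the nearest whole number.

N = 54726 + 55747 + 75546 + 107055 = 293074.
n_A = 750·54726/293074 = 140.048... → 140.

140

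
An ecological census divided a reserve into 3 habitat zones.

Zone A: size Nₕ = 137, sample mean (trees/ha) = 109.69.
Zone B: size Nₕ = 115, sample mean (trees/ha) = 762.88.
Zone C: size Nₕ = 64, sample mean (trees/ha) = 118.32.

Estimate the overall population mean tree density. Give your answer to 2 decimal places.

349.15

x̄_st = (Σ Nₕx̄ₕ) / (Σ Nₕ) = (137·109.69 + 115·762.88 + 64·118.32) / 316
= 110331.21 / 316 = 349.1494... → 349.15.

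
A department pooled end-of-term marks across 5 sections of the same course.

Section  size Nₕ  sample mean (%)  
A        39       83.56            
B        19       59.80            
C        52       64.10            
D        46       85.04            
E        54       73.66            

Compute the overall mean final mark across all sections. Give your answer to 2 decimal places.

N = 210; weights Wₕ = Nₕ/N = (0.1857, 0.0905, 0.2476, 0.2190, 0.2571).
x̄_st = Σ Wₕ·x̄ₕ = 0.1857·83.56 + 0.0905·59.80 + 0.2476·64.10 + 0.2190·85.04 + 0.2571·73.66 ≈ 74.3701...
→ 74.37.

74.37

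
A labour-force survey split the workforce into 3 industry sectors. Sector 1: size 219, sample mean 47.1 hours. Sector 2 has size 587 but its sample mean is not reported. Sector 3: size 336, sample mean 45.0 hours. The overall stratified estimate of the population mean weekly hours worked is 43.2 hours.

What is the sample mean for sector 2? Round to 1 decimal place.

Σ Nₕx̄ₕ = N·μ, so 587·x̄_2 = 1142·43.2 − (219·47.1 + 336·45.0).
= 49334.4 − 25434.9 = 23899.5.
x̄_2 = 23899.5 / 587 = 40.715... → 40.7.

40.7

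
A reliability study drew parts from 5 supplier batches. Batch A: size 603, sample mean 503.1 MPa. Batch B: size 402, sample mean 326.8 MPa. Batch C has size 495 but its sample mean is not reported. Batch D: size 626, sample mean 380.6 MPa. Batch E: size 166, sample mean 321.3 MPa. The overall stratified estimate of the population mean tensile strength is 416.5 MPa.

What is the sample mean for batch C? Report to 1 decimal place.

Σ Nₕx̄ₕ = N·μ, so 495·x̄_C = 2292·416.5 − (603·503.1 + 402·326.8 + 626·380.6 + 166·321.3).
= 954618 − 726334.3 = 228283.7.
x̄_C = 228283.7 / 495 = 461.179... → 461.2.

461.2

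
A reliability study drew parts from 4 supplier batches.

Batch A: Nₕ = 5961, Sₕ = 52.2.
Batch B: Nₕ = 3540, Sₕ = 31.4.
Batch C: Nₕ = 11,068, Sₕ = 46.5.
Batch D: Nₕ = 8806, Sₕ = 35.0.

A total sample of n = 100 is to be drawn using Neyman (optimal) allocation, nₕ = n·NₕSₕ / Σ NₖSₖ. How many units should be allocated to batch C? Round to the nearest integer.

41

A: NₕSₕ = 5961·52.2 = 311164.2
B: NₕSₕ = 3540·31.4 = 111156
C: NₕSₕ = 11068·46.5 = 514662
D: NₕSₕ = 8806·35.0 = 308210
Σ NₕSₕ = 1245192.2.
n_C = 100·514662/1245192.2 = 41.332... → 41.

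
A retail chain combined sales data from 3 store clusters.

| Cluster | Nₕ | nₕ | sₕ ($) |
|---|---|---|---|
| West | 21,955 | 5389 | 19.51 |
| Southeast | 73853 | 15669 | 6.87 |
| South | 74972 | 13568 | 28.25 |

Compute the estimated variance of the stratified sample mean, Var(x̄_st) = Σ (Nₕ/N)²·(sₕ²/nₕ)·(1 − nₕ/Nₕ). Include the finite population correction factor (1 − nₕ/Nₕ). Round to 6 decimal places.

N = 170780. Term for each stratum: Wₕ²sₕ²/nₕ·(1−nₕ/Nₕ).
Var(x̄_st) = 0.000880812 + 0.000443782 + 0.009284164 = 0.010608759 → 0.010609.

0.010609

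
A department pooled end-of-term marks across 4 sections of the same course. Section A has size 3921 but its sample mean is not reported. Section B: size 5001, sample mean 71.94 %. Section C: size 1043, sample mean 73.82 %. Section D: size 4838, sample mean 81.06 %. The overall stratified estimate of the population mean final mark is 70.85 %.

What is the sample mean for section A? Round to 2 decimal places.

56.07

N = 3921 + 5001 + 1043 + 4838 = 14803.
Overall total = μ·N = 70.85·14803 = 1048792.55.
Subtract the known strata: 5001·71.94 + 1043·73.82 + 4838·81.06 = 828934.48.
Remaining total for section A: 1048792.55 − 828934.48 = 219858.07.
Divide by its size: 219858.07 / 3921 = 56.0719... → 56.07.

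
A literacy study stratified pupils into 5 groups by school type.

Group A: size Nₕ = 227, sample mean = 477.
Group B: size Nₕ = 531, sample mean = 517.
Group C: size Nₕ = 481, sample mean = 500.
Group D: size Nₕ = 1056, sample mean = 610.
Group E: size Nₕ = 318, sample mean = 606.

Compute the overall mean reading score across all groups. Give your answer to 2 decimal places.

558.81

N = 227 + 531 + 481 + 1056 + 318 = 2613.
Weight each subgroup mean by Nₕ/N and sum.
Σ Nₕx̄ₕ = 227·477 + 531·517 + 481·500 + 1056·610 + 318·606 = 108279 + 274527 + 240500 + 644160 + 192708 = 1460174.
Divide by N: 1460174 / 2613 = 558.8113... → 558.81.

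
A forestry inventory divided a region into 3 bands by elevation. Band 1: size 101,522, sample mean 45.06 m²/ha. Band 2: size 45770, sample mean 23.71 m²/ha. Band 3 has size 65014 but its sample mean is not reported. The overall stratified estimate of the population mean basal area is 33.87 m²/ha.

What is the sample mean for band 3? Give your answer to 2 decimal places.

N = 101522 + 45770 + 65014 = 212306.
Overall total = μ·N = 33.87·212306 = 7190804.22.
Subtract the known strata: 101522·45.06 + 45770·23.71 = 5659788.02.
Remaining total for band 3: 7190804.22 − 5659788.02 = 1531016.2.
Divide by its size: 1531016.2 / 65014 = 23.5490... → 23.55.

23.55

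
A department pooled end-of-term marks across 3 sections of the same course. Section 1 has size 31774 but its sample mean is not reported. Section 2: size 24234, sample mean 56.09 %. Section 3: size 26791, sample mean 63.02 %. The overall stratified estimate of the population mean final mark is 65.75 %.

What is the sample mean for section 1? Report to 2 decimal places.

Σ Nₕx̄ₕ = N·μ, so 31774·x̄_1 = 82799·65.75 − (24234·56.09 + 26791·63.02).
= 5444034.25 − 3047653.88 = 2396380.37.
x̄_1 = 2396380.37 / 31774 = 75.4195... → 75.42.

75.42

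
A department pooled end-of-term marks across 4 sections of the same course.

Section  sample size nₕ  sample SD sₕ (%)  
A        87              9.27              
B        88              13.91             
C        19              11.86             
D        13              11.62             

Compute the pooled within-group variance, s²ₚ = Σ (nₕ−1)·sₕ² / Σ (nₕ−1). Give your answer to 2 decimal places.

Degrees of freedom: 86 + 87 + 18 + 12 = 203.
Σ(nₕ−1)sₕ² = 86·85.9329 + 87·193.4881 + 18·140.6596 + 12·135.0244 = 28375.8597.
s²ₚ = 28375.8597 / 203 = 139.7826... → 139.78.

139.78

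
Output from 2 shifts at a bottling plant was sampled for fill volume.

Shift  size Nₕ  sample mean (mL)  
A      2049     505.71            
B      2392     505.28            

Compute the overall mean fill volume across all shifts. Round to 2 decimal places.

505.48

N = 4441; weights Wₕ = Nₕ/N = (0.4614, 0.5386).
x̄_st = Σ Wₕ·x̄ₕ = 0.4614·505.71 + 0.5386·505.28 ≈ 505.4784...
→ 505.48.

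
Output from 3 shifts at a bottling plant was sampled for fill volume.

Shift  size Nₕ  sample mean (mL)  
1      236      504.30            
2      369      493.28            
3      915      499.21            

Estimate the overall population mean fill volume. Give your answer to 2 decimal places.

498.56

N = 236 + 369 + 915 = 1520.
Weight each subgroup mean by Nₕ/N and sum.
Σ Nₕx̄ₕ = 236·504.30 + 369·493.28 + 915·499.21 = 119014.8 + 182020.32 + 456777.15 = 757812.27.
Divide by N: 757812.27 / 1520 = 498.5607... → 498.56.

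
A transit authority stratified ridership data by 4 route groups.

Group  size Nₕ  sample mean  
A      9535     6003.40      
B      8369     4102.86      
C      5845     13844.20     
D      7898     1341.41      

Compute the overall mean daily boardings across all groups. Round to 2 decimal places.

5785.48

N = 9535 + 8369 + 5845 + 7898 = 31647.
Overall mean = Σ (Nₕ/N)·x̄ₕ — weight by population share, not a simple average.
Σ Nₕx̄ₕ = 9535·6003.40 + 8369·4102.86 + 5845·13844.20 + 7898·1341.41 = 57242419 + 34336835.34 + 80919349 + 10594456.18 = 183093059.52.
Divide by N: 183093059.52 / 31647 = 5785.4792... → 5785.48.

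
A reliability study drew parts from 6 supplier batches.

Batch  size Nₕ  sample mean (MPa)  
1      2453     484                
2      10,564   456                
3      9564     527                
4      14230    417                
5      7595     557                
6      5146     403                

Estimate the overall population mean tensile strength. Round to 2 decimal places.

469.87

x̄_st = (Σ Nₕx̄ₕ) / (Σ Nₕ) = (2453·484 + 10564·456 + 9564·527 + 14230·417 + 7595·557 + 5146·403) / 49552
= 23282827 / 49552 = 469.8665... → 469.87.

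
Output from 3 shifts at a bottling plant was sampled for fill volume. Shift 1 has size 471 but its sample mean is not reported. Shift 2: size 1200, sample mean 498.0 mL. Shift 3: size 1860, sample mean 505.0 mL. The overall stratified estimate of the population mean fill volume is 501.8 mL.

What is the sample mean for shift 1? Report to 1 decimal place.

498.8

Σ Nₕx̄ₕ = N·μ, so 471·x̄_1 = 3531·501.8 − (1200·498.0 + 1860·505.0).
= 1771855.8 − 1536900 = 234955.8.
x̄_1 = 234955.8 / 471 = 498.845... → 498.8.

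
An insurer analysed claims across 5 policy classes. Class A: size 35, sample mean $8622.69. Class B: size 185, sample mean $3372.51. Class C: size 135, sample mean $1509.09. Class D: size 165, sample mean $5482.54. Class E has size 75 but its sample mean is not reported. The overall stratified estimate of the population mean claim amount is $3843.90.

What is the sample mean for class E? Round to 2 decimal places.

N = 35 + 185 + 135 + 165 + 75 = 595.
Overall total = μ·N = 3843.90·595 = 2287120.5.
Subtract the known strata: 35·8622.69 + 185·3372.51 + 135·1509.09 + 165·5482.54 = 2034054.75.
Remaining total for class E: 2287120.5 − 2034054.75 = 253065.75.
Divide by its size: 253065.75 / 75 = 3374.21 → 3374.21.

3374.21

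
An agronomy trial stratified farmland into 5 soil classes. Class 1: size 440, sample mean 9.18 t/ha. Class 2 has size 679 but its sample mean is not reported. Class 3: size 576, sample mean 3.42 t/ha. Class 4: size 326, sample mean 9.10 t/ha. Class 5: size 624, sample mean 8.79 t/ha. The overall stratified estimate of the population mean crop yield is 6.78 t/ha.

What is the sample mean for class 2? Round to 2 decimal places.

5.11

Σ Nₕx̄ₕ = N·μ, so 679·x̄_2 = 2645·6.78 − (440·9.18 + 576·3.42 + 326·9.10 + 624·8.79).
= 17933.1 − 14460.68 = 3472.42.
x̄_2 = 3472.42 / 679 = 5.1140... → 5.11.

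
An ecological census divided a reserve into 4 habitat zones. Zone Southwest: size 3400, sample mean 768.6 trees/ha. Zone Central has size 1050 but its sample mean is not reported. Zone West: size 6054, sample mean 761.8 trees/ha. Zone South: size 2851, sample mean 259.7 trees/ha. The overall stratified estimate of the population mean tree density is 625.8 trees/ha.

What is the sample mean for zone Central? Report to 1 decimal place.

373.3

N = 3400 + 1050 + 6054 + 2851 = 13355.
Overall total = μ·N = 625.8·13355 = 8357559.
Subtract the known strata: 3400·768.6 + 6054·761.8 + 2851·259.7 = 7965581.9.
Remaining total for zone Central: 8357559 − 7965581.9 = 391977.1.
Divide by its size: 391977.1 / 1050 = 373.312... → 373.3.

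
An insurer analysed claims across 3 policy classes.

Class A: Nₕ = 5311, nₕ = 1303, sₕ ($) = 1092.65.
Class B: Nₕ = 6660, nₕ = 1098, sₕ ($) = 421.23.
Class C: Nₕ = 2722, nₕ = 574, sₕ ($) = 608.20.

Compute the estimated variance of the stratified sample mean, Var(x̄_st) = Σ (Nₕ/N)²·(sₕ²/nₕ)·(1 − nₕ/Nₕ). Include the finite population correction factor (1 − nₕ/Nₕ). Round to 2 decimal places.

135.53

N = 14693. Term for each stratum: Wₕ²sₕ²/nₕ·(1−nₕ/Nₕ).
Var(x̄_st) = 90.34431 + 27.72813 + 17.45349 = 135.52592 → 135.53.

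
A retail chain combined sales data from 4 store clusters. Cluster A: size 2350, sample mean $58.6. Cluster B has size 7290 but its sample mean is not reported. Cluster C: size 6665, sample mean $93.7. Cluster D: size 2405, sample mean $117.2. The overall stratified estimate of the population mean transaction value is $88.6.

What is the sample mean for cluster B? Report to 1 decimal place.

N = 2350 + 7290 + 6665 + 2405 = 18710.
Overall total = μ·N = 88.6·18710 = 1657706.
Subtract the known strata: 2350·58.6 + 6665·93.7 + 2405·117.2 = 1044086.5.
Remaining total for cluster B: 1657706 − 1044086.5 = 613619.5.
Divide by its size: 613619.5 / 7290 = 84.173... → 84.2.

84.2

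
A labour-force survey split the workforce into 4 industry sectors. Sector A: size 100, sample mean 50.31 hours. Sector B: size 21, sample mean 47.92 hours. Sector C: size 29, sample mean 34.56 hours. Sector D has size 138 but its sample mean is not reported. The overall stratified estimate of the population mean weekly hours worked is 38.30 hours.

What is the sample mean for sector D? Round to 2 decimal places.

28.92

Σ Nₕx̄ₕ = N·μ, so 138·x̄_D = 288·38.30 − (100·50.31 + 21·47.92 + 29·34.56).
= 11030.4 − 7039.56 = 3990.84.
x̄_D = 3990.84 / 138 = 28.9191... → 28.92.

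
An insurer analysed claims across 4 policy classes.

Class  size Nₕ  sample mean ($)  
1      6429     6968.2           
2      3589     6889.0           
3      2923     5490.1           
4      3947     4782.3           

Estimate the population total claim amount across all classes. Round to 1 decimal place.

Estimate total by summing Nₕ·x̄ₕ over strata.
6429·6968.2 + 3589·6889.0 + 2923·5490.1 + 3947·4782.3 = 44798557.8 + 24724621 + 16047562.3 + 18875738.1 = 104446479.2.

104446479.2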